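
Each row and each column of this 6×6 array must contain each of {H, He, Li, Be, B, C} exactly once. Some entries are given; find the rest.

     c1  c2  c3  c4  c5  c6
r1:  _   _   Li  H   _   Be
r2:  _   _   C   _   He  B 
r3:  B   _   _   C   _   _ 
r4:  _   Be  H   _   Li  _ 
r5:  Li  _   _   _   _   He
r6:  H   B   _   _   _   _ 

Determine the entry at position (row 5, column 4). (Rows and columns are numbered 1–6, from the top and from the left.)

Be

row 2 has {He,B,C}; column 1 has {H,Li,B} — only Be is left for (r2,c1).
row 2 has {He,Be,B,C}; column 4 has {H,C} — only Li is left for (r2,c4).
row 4 has {H,Li,Be}; column 6 has {He,Be,B} — only C is left for (r4,c6).
row 6 has {H,B}; column 6 has {He,Be,B,C} — only Li is left for (r6,c6).
row 2 has {He,Li,Be,B,C}; column 2 has {Be,B} — only H is left for (r2,c2).
row 3 has {B,C}; column 6 has {He,Li,Be,B,C} — only H is left for (r3,c6).
row 4 has {H,Li,Be,C}; column 1 has {H,Li,Be,B} — only He is left for (r4,c1).
row 4 has {H,He,Li,Be,C}; column 4 has {H,Li,C} — only B is left for (r4,c4).
row 5 has {He,Li}; column 2 has {H,Be,B} — only C is left for (r5,c2).
row 5 has {He,Li,C}; column 4 has {H,Li,B,C} — only Be is left for (r5,c4).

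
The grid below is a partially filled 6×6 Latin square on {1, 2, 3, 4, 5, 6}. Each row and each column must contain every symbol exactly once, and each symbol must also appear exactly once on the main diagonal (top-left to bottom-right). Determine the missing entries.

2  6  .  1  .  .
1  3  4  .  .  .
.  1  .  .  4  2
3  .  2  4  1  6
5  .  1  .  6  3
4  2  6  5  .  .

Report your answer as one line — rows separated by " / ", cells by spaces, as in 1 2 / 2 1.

(r2,c6) = 5
(r3,c1) = 6
(r3,c3) = 5
(r3,c4) = 3
(r4,c2) = 5
(r5,c2) = 4
(r5,c4) = 2
(r6,c5) = 3
(r6,c6) = 1
(r1,c3) = 3
(r1,c5) = 5
(r1,c6) = 4
(r2,c4) = 6
(r2,c5) = 2

2 6 3 1 5 4 / 1 3 4 6 2 5 / 6 1 5 3 4 2 / 3 5 2 4 1 6 / 5 4 1 2 6 3 / 4 2 6 5 3 1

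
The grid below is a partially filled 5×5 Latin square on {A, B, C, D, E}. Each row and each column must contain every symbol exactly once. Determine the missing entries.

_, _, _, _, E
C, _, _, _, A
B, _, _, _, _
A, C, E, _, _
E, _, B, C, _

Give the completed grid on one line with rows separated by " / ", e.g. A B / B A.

D B C A E / C E D B A / B D A E C / A C E D B / E A B C D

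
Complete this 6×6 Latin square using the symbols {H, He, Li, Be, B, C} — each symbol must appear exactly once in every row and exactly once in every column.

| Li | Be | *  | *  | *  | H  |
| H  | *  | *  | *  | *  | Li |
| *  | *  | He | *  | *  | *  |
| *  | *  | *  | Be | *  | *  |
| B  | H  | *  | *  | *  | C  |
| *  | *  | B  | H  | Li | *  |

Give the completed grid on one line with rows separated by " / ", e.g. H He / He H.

Li Be C B He H / H He Be C B Li / C B He Li H Be / He Li H Be C B / B H Li He Be C / Be C B H Li He

Cell (r1,c3): row 1 has {H,Li,Be}; column 3 has {He,B} → C.
Cell (r2,c3): row 2 has {H,Li}; column 3 has {He,B,C} → Be.
Cell (r5,c3): row 5 has {H,B,C}; column 3 has {He,Be,B,C} → Li.
Cell (r5,c4): row 5 has {H,Li,B,C}; column 4 has {H,Be} → He.
Cell (r5,c5): row 5 has {H,He,Li,B,C}; column 5 has {Li} → Be.
Cell (r1,c4): row 1 has {H,Li,Be,C}; column 4 has {H,He,Be} → B.
Cell (r1,c5): row 1 has {H,Li,Be,B,C}; column 5 has {Li,Be} → He.
Cell (r2,c4): row 2 has {H,Li,Be}; column 4 has {H,He,Be,B} → C.
Cell (r2,c5): row 2 has {H,Li,Be,C}; column 5 has {He,Li,Be} → B.
Cell (r3,c4): row 3 has {He}; column 4 has {H,He,Be,B,C} → Li.
Cell (r4,c3): row 4 has {Be}; column 3 has {He,Li,Be,B,C} → H.
Cell (r4,c5): row 4 has {H,Be}; column 5 has {He,Li,Be,B} → C.
Cell (r2,c2): row 2 has {H,Li,Be,B,C}; column 2 has {H,Be} → He.
Cell (r3,c5): row 3 has {He,Li}; column 5 has {He,Li,Be,B,C} → H.
Cell (r4,c1): row 4 has {H,Be,C}; column 1 has {H,Li,B} → He.
Cell (r4,c6): row 4 has {H,He,Be,C}; column 6 has {H,Li,C} → B.
Cell (r6,c2): row 6 has {H,Li,B}; column 2 has {H,He,Be} → C.
Cell (r3,c2): row 3 has {H,He,Li}; column 2 has {H,He,Be,C} → B.
Cell (r3,c6): row 3 has {H,He,Li,B}; column 6 has {H,Li,B,C} → Be.
Cell (r4,c2): row 4 has {H,He,Be,B,C}; column 2 has {H,He,Be,B,C} → Li.
Cell (r6,c1): row 6 has {H,Li,B,C}; column 1 has {H,He,Li,B} → Be.
Cell (r6,c6): row 6 has {H,Li,Be,B,C}; column 6 has {H,Li,Be,B,C} → He.
Cell (r3,c1): row 3 has {H,He,Li,Be,B}; column 1 has {H,He,Li,Be,B} → C.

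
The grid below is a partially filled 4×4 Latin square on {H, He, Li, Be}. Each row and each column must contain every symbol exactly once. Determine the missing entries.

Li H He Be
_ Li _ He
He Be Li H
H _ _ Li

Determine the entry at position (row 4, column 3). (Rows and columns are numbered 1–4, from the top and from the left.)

(r2,c1): row 2 has {He,Li}; column 1 has {H,He,Li}, so it must be Be.
(r2,c3): row 2 has {He,Li,Be}; column 3 has {He,Li}, so it must be H.
(r4,c2): row 4 has {H,Li}; column 2 has {H,Li,Be}, so it must be He.
(r4,c3): row 4 has {H,He,Li}; column 3 has {H,He,Li}, so it must be Be.

Be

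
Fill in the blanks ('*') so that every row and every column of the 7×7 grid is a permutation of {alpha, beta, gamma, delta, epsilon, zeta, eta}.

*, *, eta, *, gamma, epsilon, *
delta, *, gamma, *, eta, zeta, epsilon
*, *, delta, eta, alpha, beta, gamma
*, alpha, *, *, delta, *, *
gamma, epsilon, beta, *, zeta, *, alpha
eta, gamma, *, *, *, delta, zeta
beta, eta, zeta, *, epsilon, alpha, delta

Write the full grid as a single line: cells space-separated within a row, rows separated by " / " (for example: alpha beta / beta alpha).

At row 1, column 7: row 1 has {gamma,epsilon,eta}; column 7 has {alpha,gamma,delta,epsilon,zeta}; that leaves beta.
At row 2, column 2: row 2 has {gamma,delta,epsilon,zeta,eta}; column 2 has {alpha,gamma,epsilon,eta}; that leaves beta.
At row 2, column 4: row 2 has {beta,gamma,delta,epsilon,zeta,eta}; column 4 has {eta}; that leaves alpha.
At row 3, column 2: row 3 has {alpha,beta,gamma,delta,eta}; column 2 has {alpha,beta,gamma,epsilon,eta}; that leaves zeta.
At row 4, column 3: row 4 has {alpha,delta}; column 3 has {beta,gamma,delta,zeta,eta}; that leaves epsilon.
At row 4, column 7: row 4 has {alpha,delta,epsilon}; column 7 has {alpha,beta,gamma,delta,epsilon,zeta}; that leaves eta.
At row 5, column 4: row 5 has {alpha,beta,gamma,epsilon,zeta}; column 4 has {alpha,eta}; that leaves delta.
At row 5, column 6: row 5 has {alpha,beta,gamma,delta,epsilon,zeta}; column 6 has {alpha,beta,delta,epsilon,zeta}; that leaves eta.
At row 6, column 3: row 6 has {gamma,delta,zeta,eta}; column 3 has {beta,gamma,delta,epsilon,zeta,eta}; that leaves alpha.
At row 6, column 5: row 6 has {alpha,gamma,delta,zeta,eta}; column 5 has {alpha,gamma,delta,epsilon,zeta,eta}; that leaves beta.
At row 7, column 4: row 7 has {alpha,beta,delta,epsilon,zeta,eta}; column 4 has {alpha,delta,eta}; that leaves gamma.
At row 1, column 2: row 1 has {beta,gamma,epsilon,eta}; column 2 has {alpha,beta,gamma,epsilon,zeta,eta}; that leaves delta.
At row 1, column 4: row 1 has {beta,gamma,delta,epsilon,eta}; column 4 has {alpha,gamma,delta,eta}; that leaves zeta.
At row 3, column 1: row 3 has {alpha,beta,gamma,delta,zeta,eta}; column 1 has {beta,gamma,delta,eta}; that leaves epsilon.
At row 4, column 1: row 4 has {alpha,delta,epsilon,eta}; column 1 has {beta,gamma,delta,epsilon,eta}; that leaves zeta.
At row 4, column 4: row 4 has {alpha,delta,epsilon,zeta,eta}; column 4 has {alpha,gamma,delta,zeta,eta}; that leaves beta.
At row 4, column 6: row 4 has {alpha,beta,delta,epsilon,zeta,eta}; column 6 has {alpha,beta,delta,epsilon,zeta,eta}; that leaves gamma.
At row 6, column 4: row 6 has {alpha,beta,gamma,delta,zeta,eta}; column 4 has {alpha,beta,gamma,delta,zeta,eta}; that leaves epsilon.
At row 1, column 1: row 1 has {beta,gamma,delta,epsilon,zeta,eta}; column 1 has {beta,gamma,delta,epsilon,zeta,eta}; that leaves alpha.

alpha delta eta zeta gamma epsilon beta / delta beta gamma alpha eta zeta epsilon / epsilon zeta delta eta alpha beta gamma / zeta alpha epsilon beta delta gamma eta / gamma epsilon beta delta zeta eta alpha / eta gamma alpha epsilon beta delta zeta / beta eta zeta gamma epsilon alpha delta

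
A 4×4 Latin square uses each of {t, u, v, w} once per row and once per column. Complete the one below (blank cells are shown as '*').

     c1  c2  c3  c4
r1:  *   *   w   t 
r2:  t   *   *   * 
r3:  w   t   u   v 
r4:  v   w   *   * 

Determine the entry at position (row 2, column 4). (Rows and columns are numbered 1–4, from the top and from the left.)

w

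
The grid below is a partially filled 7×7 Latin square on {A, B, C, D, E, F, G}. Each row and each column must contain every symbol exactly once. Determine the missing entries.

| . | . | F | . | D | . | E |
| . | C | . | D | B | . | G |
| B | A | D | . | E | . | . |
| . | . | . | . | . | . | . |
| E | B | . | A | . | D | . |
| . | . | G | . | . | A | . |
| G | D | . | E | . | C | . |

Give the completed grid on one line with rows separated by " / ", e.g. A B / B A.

(r1,c2) = G
(r1,c6) = B
(r5,c3) = C
(r5,c7) = F
(r1,c4) = C
(r3,c7) = C
(r5,c5) = G
(r1,c1) = A
(r2,c1) = F
(r2,c6) = E
(r2,c3) = A
(r7,c3) = B
(r7,c7) = A
(r4,c3) = E
(r7,c5) = F
(r4,c2) = F
(r4,c6) = G
(r6,c2) = E
(r6,c5) = C
(r3,c6) = F
(r4,c4) = B
(r4,c5) = A
(r4,c7) = D
(r6,c1) = D
(r6,c4) = F
(r6,c7) = B
(r3,c4) = G
(r4,c1) = C

A G F C D B E / F C A D B E G / B A D G E F C / C F E B A G D / E B C A G D F / D E G F C A B / G D B E F C A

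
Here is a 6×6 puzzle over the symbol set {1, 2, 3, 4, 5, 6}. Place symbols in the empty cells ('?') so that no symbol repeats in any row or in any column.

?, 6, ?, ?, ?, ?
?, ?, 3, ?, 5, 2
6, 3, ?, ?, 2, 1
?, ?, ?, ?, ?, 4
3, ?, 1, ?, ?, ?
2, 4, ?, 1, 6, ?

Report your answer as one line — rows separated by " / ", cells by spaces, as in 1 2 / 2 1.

1 6 2 4 3 5 / 4 1 3 6 5 2 / 6 3 4 5 2 1 / 5 2 6 3 1 4 / 3 5 1 2 4 6 / 2 4 5 1 6 3

row 2 has {2,3,5}; column 2 has {3,4,6} — only 1 is left for (r2,c2).
row 5 has {1,3}; column 5 has {2,5,6} — only 4 is left for (r5,c5).
row 6 has {1,2,4,6}; column 3 has {1,3} — only 5 is left for (r6,c3).
row 6 has {1,2,4,5,6}; column 6 has {1,2,4} — only 3 is left for (r6,c6).
row 1 has {6}; column 6 has {1,2,3,4} — only 5 is left for (r1,c6).
row 2 has {1,2,3,5}; column 1 has {2,3,6} — only 4 is left for (r2,c1).
row 2 has {1,2,3,4,5}; column 4 has {1} — only 6 is left for (r2,c4).
row 3 has {1,2,3,6}; column 3 has {1,3,5} — only 4 is left for (r3,c3).
row 3 has {1,2,3,4,6}; column 4 has {1,6} — only 5 is left for (r3,c4).
row 5 has {1,3,4}; column 4 has {1,5,6} — only 2 is left for (r5,c4).
row 5 has {1,2,3,4}; column 6 has {1,2,3,4,5} — only 6 is left for (r5,c6).
row 1 has {5,6}; column 1 has {2,3,4,6} — only 1 is left for (r1,c1).
row 1 has {1,5,6}; column 3 has {1,3,4,5} — only 2 is left for (r1,c3).
row 1 has {1,2,5,6}; column 5 has {2,4,5,6} — only 3 is left for (r1,c5).
row 4 has {4}; column 1 has {1,2,3,4,6} — only 5 is left for (r4,c1).
row 4 has {4,5}; column 2 has {1,3,4,6} — only 2 is left for (r4,c2).
row 4 has {2,4,5}; column 3 has {1,2,3,4,5} — only 6 is left for (r4,c3).
row 4 has {2,4,5,6}; column 4 has {1,2,5,6} — only 3 is left for (r4,c4).
row 4 has {2,3,4,5,6}; column 5 has {2,3,4,5,6} — only 1 is left for (r4,c5).
row 5 has {1,2,3,4,6}; column 2 has {1,2,3,4,6} — only 5 is left for (r5,c2).
row 1 has {1,2,3,5,6}; column 4 has {1,2,3,5,6} — only 4 is left for (r1,c4).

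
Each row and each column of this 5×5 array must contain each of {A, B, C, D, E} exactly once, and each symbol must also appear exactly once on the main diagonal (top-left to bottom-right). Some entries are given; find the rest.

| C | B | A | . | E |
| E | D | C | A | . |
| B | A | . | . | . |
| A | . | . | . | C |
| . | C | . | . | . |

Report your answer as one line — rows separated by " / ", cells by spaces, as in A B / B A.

(r1,c4) = D
(r2,c5) = B
(r3,c3) = E
(r3,c4) = C
(r3,c5) = D
(r4,c2) = E
(r4,c4) = B
(r5,c1) = D
(r5,c3) = B
(r5,c4) = E
(r5,c5) = A
(r4,c3) = D

C B A D E / E D C A B / B A E C D / A E D B C / D C B E A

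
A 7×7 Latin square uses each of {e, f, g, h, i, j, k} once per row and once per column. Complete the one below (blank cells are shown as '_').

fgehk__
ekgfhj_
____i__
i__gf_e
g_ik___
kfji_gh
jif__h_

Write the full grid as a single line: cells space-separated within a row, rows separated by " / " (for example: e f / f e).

f g e h k i j / e k g f h j i / h e k j i f g / i j h g f k e / g h i k j e f / k f j i e g h / j i f e g h k

At row 1, column 6: row 1 has {e,f,g,h,k}; column 6 has {g,h,j}; that leaves i.
At row 1, column 7: row 1 has {e,f,g,h,i,k}; column 7 has {e,h}; that leaves j.
At row 2, column 7: row 2 has {e,f,g,h,j,k}; column 7 has {e,h,j}; that leaves i.
At row 3, column 1: row 3 has {i}; column 1 has {e,f,g,i,j,k}; that leaves h.
At row 3, column 3: row 3 has {h,i}; column 3 has {e,f,g,i,j}; that leaves k.
At row 4, column 3: row 4 has {e,f,g,i}; column 3 has {e,f,g,i,j,k}; that leaves h.
At row 4, column 6: row 4 has {e,f,g,h,i}; column 6 has {g,h,i,j}; that leaves k.
At row 5, column 7: row 5 has {g,i,k}; column 7 has {e,h,i,j}; that leaves f.
At row 6, column 5: row 6 has {f,g,h,i,j,k}; column 5 has {f,h,i,k}; that leaves e.
At row 7, column 4: row 7 has {f,h,i,j}; column 4 has {f,g,h,i,k}; that leaves e.
At row 7, column 5: row 7 has {e,f,h,i,j}; column 5 has {e,f,h,i,k}; that leaves g.
At row 7, column 7: row 7 has {e,f,g,h,i,j}; column 7 has {e,f,h,i,j}; that leaves k.
At row 3, column 4: row 3 has {h,i,k}; column 4 has {e,f,g,h,i,k}; that leaves j.
At row 3, column 7: row 3 has {h,i,j,k}; column 7 has {e,f,h,i,j,k}; that leaves g.
At row 4, column 2: row 4 has {e,f,g,h,i,k}; column 2 has {f,g,i,k}; that leaves j.
At row 5, column 5: row 5 has {f,g,i,k}; column 5 has {e,f,g,h,i,k}; that leaves j.
At row 5, column 6: row 5 has {f,g,i,j,k}; column 6 has {g,h,i,j,k}; that leaves e.
At row 3, column 2: row 3 has {g,h,i,j,k}; column 2 has {f,g,i,j,k}; that leaves e.
At row 3, column 6: row 3 has {e,g,h,i,j,k}; column 6 has {e,g,h,i,j,k}; that leaves f.
At row 5, column 2: row 5 has {e,f,g,i,j,k}; column 2 has {e,f,g,i,j,k}; that leaves h.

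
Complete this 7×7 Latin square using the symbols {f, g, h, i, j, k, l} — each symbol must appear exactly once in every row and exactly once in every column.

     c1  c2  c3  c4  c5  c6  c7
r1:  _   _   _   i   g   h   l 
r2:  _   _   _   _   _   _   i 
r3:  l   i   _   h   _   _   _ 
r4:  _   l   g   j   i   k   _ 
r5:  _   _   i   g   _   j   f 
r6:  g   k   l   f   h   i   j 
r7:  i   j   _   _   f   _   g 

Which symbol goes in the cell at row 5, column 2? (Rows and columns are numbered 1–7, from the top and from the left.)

h

(r1,c2) = f
(r3,c7) = k
(r4,c7) = h
(r5,c2) = h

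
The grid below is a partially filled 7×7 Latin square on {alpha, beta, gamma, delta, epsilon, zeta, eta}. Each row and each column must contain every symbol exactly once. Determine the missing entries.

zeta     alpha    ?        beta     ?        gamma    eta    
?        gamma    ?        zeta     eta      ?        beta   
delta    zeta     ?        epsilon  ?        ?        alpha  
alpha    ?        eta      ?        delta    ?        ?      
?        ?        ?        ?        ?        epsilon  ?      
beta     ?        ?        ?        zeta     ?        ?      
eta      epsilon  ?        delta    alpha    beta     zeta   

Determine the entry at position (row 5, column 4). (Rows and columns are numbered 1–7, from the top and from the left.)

alpha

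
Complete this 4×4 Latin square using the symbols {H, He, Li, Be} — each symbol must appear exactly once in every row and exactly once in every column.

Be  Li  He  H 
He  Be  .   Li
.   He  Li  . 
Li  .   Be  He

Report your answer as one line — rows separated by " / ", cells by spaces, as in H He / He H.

(r2,c3) = H
(r3,c1) = H
(r3,c4) = Be
(r4,c2) = H

Be Li He H / He Be H Li / H He Li Be / Li H Be He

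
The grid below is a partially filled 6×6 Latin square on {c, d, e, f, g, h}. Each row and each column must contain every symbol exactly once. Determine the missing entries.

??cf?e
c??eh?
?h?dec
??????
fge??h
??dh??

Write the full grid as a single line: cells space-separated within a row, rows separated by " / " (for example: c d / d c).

h d c f g e / c f g e h d / g h f d e c / d e h g c f / f g e c d h / e c d h f g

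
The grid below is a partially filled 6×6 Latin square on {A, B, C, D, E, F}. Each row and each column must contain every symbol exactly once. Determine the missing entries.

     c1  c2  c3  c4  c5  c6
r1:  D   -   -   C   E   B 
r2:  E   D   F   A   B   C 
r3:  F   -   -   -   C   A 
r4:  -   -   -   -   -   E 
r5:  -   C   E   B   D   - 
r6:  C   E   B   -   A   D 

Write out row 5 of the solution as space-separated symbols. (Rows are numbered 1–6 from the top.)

row 1 has {B,C,D,E}; column 3 has {B,E,F} — only A is left for (r1,c3).
row 3 has {A,C,F}; column 2 has {C,D,E} — only B is left for (r3,c2).
row 3 has {A,B,C,F}; column 3 has {A,B,E,F} — only D is left for (r3,c3).
row 3 has {A,B,C,D,F}; column 4 has {A,B,C} — only E is left for (r3,c4).
row 4 has {E}; column 3 has {A,B,D,E,F} — only C is left for (r4,c3).
row 4 has {C,E}; column 5 has {A,B,C,D,E} — only F is left for (r4,c5).
row 5 has {B,C,D,E}; column 1 has {C,D,E,F} — only A is left for (r5,c1).
row 5 has {A,B,C,D,E}; column 6 has {A,B,C,D,E} — only F is left for (r5,c6).

A C E B D F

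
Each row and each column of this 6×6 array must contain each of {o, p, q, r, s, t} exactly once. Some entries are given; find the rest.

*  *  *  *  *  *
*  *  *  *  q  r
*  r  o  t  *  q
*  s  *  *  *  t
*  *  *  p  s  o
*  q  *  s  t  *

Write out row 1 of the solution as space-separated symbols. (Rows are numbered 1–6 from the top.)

p o t q r s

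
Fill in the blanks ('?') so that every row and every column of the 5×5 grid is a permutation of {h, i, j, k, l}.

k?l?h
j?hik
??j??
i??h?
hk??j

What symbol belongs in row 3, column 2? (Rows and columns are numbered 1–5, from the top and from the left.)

h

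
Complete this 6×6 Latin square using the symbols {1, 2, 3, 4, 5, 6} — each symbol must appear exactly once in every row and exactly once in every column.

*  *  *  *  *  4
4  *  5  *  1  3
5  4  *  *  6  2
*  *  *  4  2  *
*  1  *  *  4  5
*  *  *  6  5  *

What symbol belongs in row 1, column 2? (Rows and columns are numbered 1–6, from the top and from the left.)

2

row 1 has {4}; column 5 has {1,2,4,5,6} — only 3 is left for (r1,c5).
row 2 has {1,3,4,5}; column 4 has {4,6} — only 2 is left for (r2,c4).
row 5 has {1,4,5}; column 4 has {2,4,6} — only 3 is left for (r5,c4).
row 6 has {5,6}; column 6 has {2,3,4,5} — only 1 is left for (r6,c6).
row 2 has {1,2,3,4,5}; column 2 has {1,4} — only 6 is left for (r2,c2).
row 3 has {2,4,5,6}; column 4 has {2,3,4,6} — only 1 is left for (r3,c4).
row 4 has {2,4}; column 6 has {1,2,3,4,5} — only 6 is left for (r4,c6).
row 1 has {3,4}; column 4 has {1,2,3,4,6} — only 5 is left for (r1,c4).
row 3 has {1,2,4,5,6}; column 3 has {5} — only 3 is left for (r3,c3).
row 4 has {2,4,6}; column 3 has {3,5} — only 1 is left for (r4,c3).
row 1 has {3,4,5}; column 2 has {1,4,6} — only 2 is left for (r1,c2).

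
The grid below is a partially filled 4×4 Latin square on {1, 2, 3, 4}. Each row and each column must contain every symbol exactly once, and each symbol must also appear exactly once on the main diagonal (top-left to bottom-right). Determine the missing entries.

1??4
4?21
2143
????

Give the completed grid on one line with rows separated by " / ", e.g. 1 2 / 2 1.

1 2 3 4 / 4 3 2 1 / 2 1 4 3 / 3 4 1 2

(r1,c3) = 3
(r2,c2) = 3
(r4,c1) = 3
(r4,c3) = 1
(r4,c4) = 2
(r1,c2) = 2
(r4,c2) = 4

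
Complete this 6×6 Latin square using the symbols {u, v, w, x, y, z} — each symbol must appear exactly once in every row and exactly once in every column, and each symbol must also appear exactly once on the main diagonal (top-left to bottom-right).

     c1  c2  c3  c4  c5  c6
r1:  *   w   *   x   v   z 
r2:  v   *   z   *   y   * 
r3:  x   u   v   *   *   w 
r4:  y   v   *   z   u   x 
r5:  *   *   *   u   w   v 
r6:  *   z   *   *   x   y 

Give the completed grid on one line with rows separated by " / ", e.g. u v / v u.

u w y x v z / v x z w y u / x u v y z w / y v w z u x / z y x u w v / w z u v x y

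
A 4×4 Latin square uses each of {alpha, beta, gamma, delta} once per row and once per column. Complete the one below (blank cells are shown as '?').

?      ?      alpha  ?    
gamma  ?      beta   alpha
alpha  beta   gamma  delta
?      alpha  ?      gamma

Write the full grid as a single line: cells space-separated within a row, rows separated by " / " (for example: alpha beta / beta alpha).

delta gamma alpha beta / gamma delta beta alpha / alpha beta gamma delta / beta alpha delta gamma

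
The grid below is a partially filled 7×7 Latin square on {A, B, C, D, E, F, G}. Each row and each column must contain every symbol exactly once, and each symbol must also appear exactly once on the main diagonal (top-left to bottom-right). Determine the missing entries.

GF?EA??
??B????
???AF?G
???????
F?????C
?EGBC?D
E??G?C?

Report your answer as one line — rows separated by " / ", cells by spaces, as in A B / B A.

G F C E A D B / C D B F G A E / D C E A F B G / B A D C E G F / F G A D B E C / A E G B C F D / E B F G D C A

(r1,c7) = B
(r5,c4) = D
(r6,c1) = A
(r6,c6) = F
(r7,c7) = A
(r1,c6) = D
(r4,c4) = C
(r1,c3) = C
(r2,c2) = D
(r2,c4) = F
(r2,c7) = E
(r3,c3) = E
(r3,c6) = B
(r4,c7) = F
(r5,c3) = A
(r5,c5) = B
(r7,c2) = B
(r7,c5) = D
(r2,c1) = C
(r2,c5) = G
(r2,c6) = A
(r3,c1) = D
(r3,c2) = C
(r4,c1) = B
(r4,c3) = D
(r4,c5) = E
(r4,c6) = G
(r5,c2) = G
(r5,c6) = E
(r7,c3) = F
(r4,c2) = A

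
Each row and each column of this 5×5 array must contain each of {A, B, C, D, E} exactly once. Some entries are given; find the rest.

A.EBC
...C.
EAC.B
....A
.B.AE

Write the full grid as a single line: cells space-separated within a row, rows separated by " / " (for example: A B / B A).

(r1,c2) = D
(r2,c2) = E
(r2,c5) = D
(r3,c4) = D
(r4,c2) = C
(r4,c4) = E
(r5,c3) = D
(r2,c1) = B
(r2,c3) = A
(r4,c1) = D
(r4,c3) = B
(r5,c1) = C

A D E B C / B E A C D / E A C D B / D C B E A / C B D A E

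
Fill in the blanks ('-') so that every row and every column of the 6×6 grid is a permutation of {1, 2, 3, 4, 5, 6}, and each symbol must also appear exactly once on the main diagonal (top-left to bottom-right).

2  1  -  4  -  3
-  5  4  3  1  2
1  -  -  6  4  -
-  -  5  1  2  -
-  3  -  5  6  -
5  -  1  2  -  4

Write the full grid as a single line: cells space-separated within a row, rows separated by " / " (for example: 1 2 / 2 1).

(r1,c3) = 6
(r1,c5) = 5
(r2,c1) = 6
(r3,c2) = 2
(r3,c3) = 3
(r3,c6) = 5
(r4,c6) = 6
(r5,c1) = 4
(r5,c3) = 2
(r5,c6) = 1
(r6,c2) = 6
(r6,c5) = 3
(r4,c1) = 3
(r4,c2) = 4

2 1 6 4 5 3 / 6 5 4 3 1 2 / 1 2 3 6 4 5 / 3 4 5 1 2 6 / 4 3 2 5 6 1 / 5 6 1 2 3 4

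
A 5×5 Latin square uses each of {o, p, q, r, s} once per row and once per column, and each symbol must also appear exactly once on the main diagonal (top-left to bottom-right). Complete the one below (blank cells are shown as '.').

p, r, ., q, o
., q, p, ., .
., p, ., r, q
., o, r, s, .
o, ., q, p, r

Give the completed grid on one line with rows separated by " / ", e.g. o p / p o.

(r1,c3) = s
(r2,c4) = o
(r2,c5) = s
(r3,c1) = s
(r3,c3) = o
(r4,c1) = q
(r4,c5) = p
(r5,c2) = s
(r2,c1) = r

p r s q o / r q p o s / s p o r q / q o r s p / o s q p r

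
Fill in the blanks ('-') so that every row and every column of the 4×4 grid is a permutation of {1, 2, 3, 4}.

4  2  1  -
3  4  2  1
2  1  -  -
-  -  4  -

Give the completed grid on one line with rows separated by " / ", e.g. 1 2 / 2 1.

(r1,c4) = 3
(r3,c3) = 3
(r3,c4) = 4
(r4,c1) = 1
(r4,c2) = 3
(r4,c4) = 2

4 2 1 3 / 3 4 2 1 / 2 1 3 4 / 1 3 4 2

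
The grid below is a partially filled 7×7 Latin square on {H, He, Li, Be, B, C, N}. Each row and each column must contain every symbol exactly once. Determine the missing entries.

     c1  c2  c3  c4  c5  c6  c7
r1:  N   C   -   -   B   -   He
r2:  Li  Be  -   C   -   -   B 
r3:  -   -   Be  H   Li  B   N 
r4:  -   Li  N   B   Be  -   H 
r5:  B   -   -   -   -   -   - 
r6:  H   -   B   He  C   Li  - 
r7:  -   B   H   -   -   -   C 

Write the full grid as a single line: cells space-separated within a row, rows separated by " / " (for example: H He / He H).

N C Li Be B H He / Li Be He C H N B / C He Be H Li B N / He Li N B Be C H / B H C N He Be Li / H N B He C Li Be / Be B H Li N He C

At row 1, column 3: row 1 has {He,B,C,N}; column 3 has {H,Be,B,N}; that leaves Li.
At row 1, column 4: row 1 has {He,Li,B,C,N}; column 4 has {H,He,B,C}; that leaves Be.
At row 1, column 6: row 1 has {He,Li,Be,B,C,N}; column 6 has {Li,B}; that leaves H.
At row 2, column 3: row 2 has {Li,Be,B,C}; column 3 has {H,Li,Be,B,N}; that leaves He.
At row 2, column 6: row 2 has {He,Li,Be,B,C}; column 6 has {H,Li,B}; that leaves N.
At row 3, column 2: row 3 has {H,Li,Be,B,N}; column 2 has {Li,Be,B,C}; that leaves He.
At row 5, column 3: row 5 has {B}; column 3 has {H,He,Li,Be,B,N}; that leaves C.
At row 6, column 2: row 6 has {H,He,Li,B,C}; column 2 has {He,Li,Be,B,C}; that leaves N.
At row 6, column 7: row 6 has {H,He,Li,B,C,N}; column 7 has {H,He,B,C,N}; that leaves Be.
At row 2, column 5: row 2 has {He,Li,Be,B,C,N}; column 5 has {Li,Be,B,C}; that leaves H.
At row 3, column 1: row 3 has {H,He,Li,Be,B,N}; column 1 has {H,Li,B,N}; that leaves C.
At row 4, column 1: row 4 has {H,Li,Be,B,N}; column 1 has {H,Li,B,C,N}; that leaves He.
At row 4, column 6: row 4 has {H,He,Li,Be,B,N}; column 6 has {H,Li,B,N}; that leaves C.
At row 5, column 2: row 5 has {B,C}; column 2 has {He,Li,Be,B,C,N}; that leaves H.
At row 5, column 7: row 5 has {H,B,C}; column 7 has {H,He,Be,B,C,N}; that leaves Li.
At row 7, column 1: row 7 has {H,B,C}; column 1 has {H,He,Li,B,C,N}; that leaves Be.
At row 7, column 6: row 7 has {H,Be,B,C}; column 6 has {H,Li,B,C,N}; that leaves He.
At row 5, column 4: row 5 has {H,Li,B,C}; column 4 has {H,He,Be,B,C}; that leaves N.
At row 5, column 5: row 5 has {H,Li,B,C,N}; column 5 has {H,Li,Be,B,C}; that leaves He.
At row 5, column 6: row 5 has {H,He,Li,B,C,N}; column 6 has {H,He,Li,B,C,N}; that leaves Be.
At row 7, column 4: row 7 has {H,He,Be,B,C}; column 4 has {H,He,Be,B,C,N}; that leaves Li.
At row 7, column 5: row 7 has {H,He,Li,Be,B,C}; column 5 has {H,He,Li,Be,B,C}; that leaves N.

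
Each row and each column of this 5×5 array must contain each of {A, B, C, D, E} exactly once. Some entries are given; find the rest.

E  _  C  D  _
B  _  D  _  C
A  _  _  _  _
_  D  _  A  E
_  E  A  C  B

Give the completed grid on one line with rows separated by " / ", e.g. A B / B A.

E B C D A / B A D E C / A C E B D / C D B A E / D E A C B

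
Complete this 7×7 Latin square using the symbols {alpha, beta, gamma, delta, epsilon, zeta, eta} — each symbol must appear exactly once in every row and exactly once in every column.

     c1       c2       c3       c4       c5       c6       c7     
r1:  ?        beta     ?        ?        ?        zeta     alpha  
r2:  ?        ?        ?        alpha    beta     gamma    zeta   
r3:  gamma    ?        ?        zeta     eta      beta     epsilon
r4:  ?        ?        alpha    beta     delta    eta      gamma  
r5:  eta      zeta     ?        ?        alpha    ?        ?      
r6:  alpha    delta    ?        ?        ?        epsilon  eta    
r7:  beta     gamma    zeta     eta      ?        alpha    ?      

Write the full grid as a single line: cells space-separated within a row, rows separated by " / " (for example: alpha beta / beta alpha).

(r3,c2): row 3 has {beta,gamma,epsilon,zeta,eta}; column 2 has {beta,gamma,delta,zeta}, so it must be alpha.
(r3,c3): row 3 has {alpha,beta,gamma,epsilon,zeta,eta}; column 3 has {alpha,zeta}, so it must be delta.
(r4,c2): row 4 has {alpha,beta,gamma,delta,eta}; column 2 has {alpha,beta,gamma,delta,zeta}, so it must be epsilon.
(r5,c6): row 5 has {alpha,zeta,eta}; column 6 has {alpha,beta,gamma,epsilon,zeta,eta}, so it must be delta.
(r5,c7): row 5 has {alpha,delta,zeta,eta}; column 7 has {alpha,gamma,epsilon,zeta,eta}, so it must be beta.
(r6,c4): row 6 has {alpha,delta,epsilon,eta}; column 4 has {alpha,beta,zeta,eta}, so it must be gamma.
(r6,c5): row 6 has {alpha,gamma,delta,epsilon,eta}; column 5 has {alpha,beta,delta,eta}, so it must be zeta.
(r7,c5): row 7 has {alpha,beta,gamma,zeta,eta}; column 5 has {alpha,beta,delta,zeta,eta}, so it must be epsilon.
(r7,c7): row 7 has {alpha,beta,gamma,epsilon,zeta,eta}; column 7 has {alpha,beta,gamma,epsilon,zeta,eta}, so it must be delta.
(r1,c5): row 1 has {alpha,beta,zeta}; column 5 has {alpha,beta,delta,epsilon,zeta,eta}, so it must be gamma.
(r2,c2): row 2 has {alpha,beta,gamma,zeta}; column 2 has {alpha,beta,gamma,delta,epsilon,zeta}, so it must be eta.
(r2,c3): row 2 has {alpha,beta,gamma,zeta,eta}; column 3 has {alpha,delta,zeta}, so it must be epsilon.
(r4,c1): row 4 has {alpha,beta,gamma,delta,epsilon,eta}; column 1 has {alpha,beta,gamma,eta}, so it must be zeta.
(r5,c3): row 5 has {alpha,beta,delta,zeta,eta}; column 3 has {alpha,delta,epsilon,zeta}, so it must be gamma.
(r5,c4): row 5 has {alpha,beta,gamma,delta,zeta,eta}; column 4 has {alpha,beta,gamma,zeta,eta}, so it must be epsilon.
(r6,c3): row 6 has {alpha,gamma,delta,epsilon,zeta,eta}; column 3 has {alpha,gamma,delta,epsilon,zeta}, so it must be beta.
(r1,c3): row 1 has {alpha,beta,gamma,zeta}; column 3 has {alpha,beta,gamma,delta,epsilon,zeta}, so it must be eta.
(r1,c4): row 1 has {alpha,beta,gamma,zeta,eta}; column 4 has {alpha,beta,gamma,epsilon,zeta,eta}, so it must be delta.
(r2,c1): row 2 has {alpha,beta,gamma,epsilon,zeta,eta}; column 1 has {alpha,beta,gamma,zeta,eta}, so it must be delta.
(r1,c1): row 1 has {alpha,beta,gamma,delta,zeta,eta}; column 1 has {alpha,beta,gamma,delta,zeta,eta}, so it must be epsilon.

epsilon beta eta delta gamma zeta alpha / delta eta epsilon alpha beta gamma zeta / gamma alpha delta zeta eta beta epsilon / zeta epsilon alpha beta delta eta gamma / eta zeta gamma epsilon alpha delta beta / alpha delta beta gamma zeta epsilon eta / beta gamma zeta eta epsilon alpha delta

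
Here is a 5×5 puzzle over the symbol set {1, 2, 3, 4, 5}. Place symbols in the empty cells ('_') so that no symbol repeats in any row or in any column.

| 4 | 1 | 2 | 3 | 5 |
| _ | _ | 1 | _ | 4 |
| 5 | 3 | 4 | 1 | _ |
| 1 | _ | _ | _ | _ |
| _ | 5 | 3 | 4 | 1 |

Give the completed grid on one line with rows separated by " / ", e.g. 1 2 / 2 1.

4 1 2 3 5 / 3 2 1 5 4 / 5 3 4 1 2 / 1 4 5 2 3 / 2 5 3 4 1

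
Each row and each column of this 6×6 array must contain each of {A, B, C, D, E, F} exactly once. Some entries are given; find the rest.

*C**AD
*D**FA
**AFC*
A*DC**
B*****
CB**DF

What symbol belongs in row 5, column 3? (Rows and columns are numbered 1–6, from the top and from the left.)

(r2,c1): row 2 has {A,D,F}; column 1 has {A,B,C}, so it must be E.
(r2,c4): row 2 has {A,D,E,F}; column 4 has {C,F}, so it must be B.
(r3,c1): row 3 has {A,C,F}; column 1 has {A,B,C,E}, so it must be D.
(r3,c2): row 3 has {A,C,D,F}; column 2 has {B,C,D}, so it must be E.
(r3,c6): row 3 has {A,C,D,E,F}; column 6 has {A,D,F}, so it must be B.
(r4,c2): row 4 has {A,C,D}; column 2 has {B,C,D,E}, so it must be F.
(r4,c6): row 4 has {A,C,D,F}; column 6 has {A,B,D,F}, so it must be E.
(r5,c2): row 5 has {B}; column 2 has {B,C,D,E,F}, so it must be A.
(r5,c5): row 5 has {A,B}; column 5 has {A,C,D,F}, so it must be E.
(r5,c6): row 5 has {A,B,E}; column 6 has {A,B,D,E,F}, so it must be C.
(r6,c3): row 6 has {B,C,D,F}; column 3 has {A,D}, so it must be E.
(r6,c4): row 6 has {B,C,D,E,F}; column 4 has {B,C,F}, so it must be A.
(r1,c1): row 1 has {A,C,D}; column 1 has {A,B,C,D,E}, so it must be F.
(r1,c3): row 1 has {A,C,D,F}; column 3 has {A,D,E}, so it must be B.
(r1,c4): row 1 has {A,B,C,D,F}; column 4 has {A,B,C,F}, so it must be E.
(r2,c3): row 2 has {A,B,D,E,F}; column 3 has {A,B,D,E}, so it must be C.
(r4,c5): row 4 has {A,C,D,E,F}; column 5 has {A,C,D,E,F}, so it must be B.
(r5,c3): row 5 has {A,B,C,E}; column 3 has {A,B,C,D,E}, so it must be F.

F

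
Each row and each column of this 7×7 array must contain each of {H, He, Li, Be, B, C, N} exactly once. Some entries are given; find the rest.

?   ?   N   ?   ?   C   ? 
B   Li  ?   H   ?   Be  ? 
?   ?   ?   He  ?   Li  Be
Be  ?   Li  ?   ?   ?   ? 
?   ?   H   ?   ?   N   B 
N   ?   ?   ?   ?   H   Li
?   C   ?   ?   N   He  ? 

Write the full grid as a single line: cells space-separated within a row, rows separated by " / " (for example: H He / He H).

row 4 has {Li,Be}; column 6 has {H,He,Li,Be,C,N} — only B is left for (r4,c6).
row 7 has {He,C,N}; column 7 has {Li,Be,B} — only H is left for (r7,c7).
row 1 has {C,N}; column 7 has {H,Li,Be,B} — only He is left for (r1,c7).
row 7 has {H,He,C,N}; column 1 has {Be,B,N} — only Li is left for (r7,c1).
row 1 has {He,C,N}; column 1 has {Li,Be,B,N} — only H is left for (r1,c1).
row 3 has {He,Li,Be}; column 1 has {H,Li,Be,B,N} — only C is left for (r3,c1).
row 3 has {He,Li,Be,C}; column 3 has {H,Li,N} — only B is left for (r3,c3).
row 3 has {He,Li,Be,B,C}; column 5 has {N} — only H is left for (r3,c5).
row 5 has {H,B,N}; column 1 has {H,Li,Be,B,C,N} — only He is left for (r5,c1).
row 5 has {H,He,B,N}; column 2 has {Li,C} — only Be is left for (r5,c2).
row 7 has {H,He,Li,C,N}; column 3 has {H,Li,B,N} — only Be is left for (r7,c3).
row 7 has {H,He,Li,Be,C,N}; column 4 has {H,He} — only B is left for (r7,c4).
row 1 has {H,He,C,N}; column 2 has {Li,Be,C} — only B is left for (r1,c2).
row 3 has {H,He,Li,Be,B,C}; column 2 has {Li,Be,B,C} — only N is left for (r3,c2).
row 6 has {H,Li,N}; column 2 has {Li,Be,B,C,N} — only He is left for (r6,c2).
row 6 has {H,He,Li,N}; column 3 has {H,Li,Be,B,N} — only C is left for (r6,c3).
row 6 has {H,He,Li,C,N}; column 4 has {H,He,B} — only Be is left for (r6,c4).
row 6 has {H,He,Li,Be,C,N}; column 5 has {H,N} — only B is left for (r6,c5).
row 1 has {H,He,B,C,N}; column 4 has {H,He,Be,B} — only Li is left for (r1,c4).
row 1 has {H,He,Li,B,C,N}; column 5 has {H,B,N} — only Be is left for (r1,c5).
row 2 has {H,Li,Be,B}; column 3 has {H,Li,Be,B,C,N} — only He is left for (r2,c3).
row 2 has {H,He,Li,Be,B}; column 5 has {H,Be,B,N} — only C is left for (r2,c5).
row 2 has {H,He,Li,Be,B,C}; column 7 has {H,He,Li,Be,B} — only N is left for (r2,c7).
row 4 has {Li,Be,B}; column 2 has {He,Li,Be,B,C,N} — only H is left for (r4,c2).
row 4 has {H,Li,Be,B}; column 5 has {H,Be,B,C,N} — only He is left for (r4,c5).
row 4 has {H,He,Li,Be,B}; column 7 has {H,He,Li,Be,B,N} — only C is left for (r4,c7).
row 5 has {H,He,Be,B,N}; column 4 has {H,He,Li,Be,B} — only C is left for (r5,c4).
row 5 has {H,He,Be,B,C,N}; column 5 has {H,He,Be,B,C,N} — only Li is left for (r5,c5).
row 4 has {H,He,Li,Be,B,C}; column 4 has {H,He,Li,Be,B,C} — only N is left for (r4,c4).

H B N Li Be C He / B Li He H C Be N / C N B He H Li Be / Be H Li N He B C / He Be H C Li N B / N He C Be B H Li / Li C Be B N He H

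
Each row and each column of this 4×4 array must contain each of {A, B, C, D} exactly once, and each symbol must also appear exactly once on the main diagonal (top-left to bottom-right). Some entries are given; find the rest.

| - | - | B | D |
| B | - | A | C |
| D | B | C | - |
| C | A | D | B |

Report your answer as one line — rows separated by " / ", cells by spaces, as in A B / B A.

A C B D / B D A C / D B C A / C A D B

(r1,c1) = A
(r1,c2) = C
(r2,c2) = D
(r3,c4) = A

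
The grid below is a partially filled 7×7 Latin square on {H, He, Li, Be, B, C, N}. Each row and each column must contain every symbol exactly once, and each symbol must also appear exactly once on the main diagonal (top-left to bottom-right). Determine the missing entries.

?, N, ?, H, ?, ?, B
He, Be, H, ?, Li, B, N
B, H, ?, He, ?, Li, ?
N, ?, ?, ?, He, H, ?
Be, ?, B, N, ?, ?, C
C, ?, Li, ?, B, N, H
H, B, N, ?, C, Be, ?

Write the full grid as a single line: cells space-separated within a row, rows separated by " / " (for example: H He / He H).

Li N He H Be C B / He Be H C Li B N / B H C He N Li Be / N C Be B He H Li / Be Li B N H He C / C He Li Be B N H / H B N Li C Be He

row 1 has {H,B,N}; column 1 has {H,He,Be,B,C,N}; the diagonal has {Be,N} — only Li is left for (r1,c1).
row 1 has {H,Li,B,N}; column 5 has {He,Li,B,C} — only Be is left for (r1,c5).
row 2 has {H,He,Li,Be,B,N}; column 4 has {H,He,N} — only C is left for (r2,c4).
row 3 has {H,He,Li,B}; column 3 has {H,Li,B,N}; the diagonal has {Li,Be,N} — only C is left for (r3,c3).
row 3 has {H,He,Li,B,C}; column 5 has {He,Li,Be,B,C} — only N is left for (r3,c5).
row 3 has {H,He,Li,B,C,N}; column 7 has {H,B,C,N} — only Be is left for (r3,c7).
row 4 has {H,He,N}; column 3 has {H,Li,B,C,N} — only Be is left for (r4,c3).
row 4 has {H,He,Be,N}; column 4 has {H,He,C,N}; the diagonal has {Li,Be,C,N} — only B is left for (r4,c4).
row 4 has {H,He,Be,B,N}; column 7 has {H,Be,B,C,N} — only Li is left for (r4,c7).
row 5 has {Be,B,C,N}; column 5 has {He,Li,Be,B,C,N}; the diagonal has {Li,Be,B,C,N} — only H is left for (r5,c5).
row 5 has {H,Be,B,C,N}; column 6 has {H,Li,Be,B,N} — only He is left for (r5,c6).
row 6 has {H,Li,B,C,N}; column 2 has {H,Be,B,N} — only He is left for (r6,c2).
row 6 has {H,He,Li,B,C,N}; column 4 has {H,He,B,C,N} — only Be is left for (r6,c4).
row 7 has {H,Be,B,C,N}; column 4 has {H,He,Be,B,C,N} — only Li is left for (r7,c4).
row 7 has {H,Li,Be,B,C,N}; column 7 has {H,Li,Be,B,C,N}; the diagonal has {H,Li,Be,B,C,N} — only He is left for (r7,c7).
row 1 has {H,Li,Be,B,N}; column 3 has {H,Li,Be,B,C,N} — only He is left for (r1,c3).
row 1 has {H,He,Li,Be,B,N}; column 6 has {H,He,Li,Be,B,N} — only C is left for (r1,c6).
row 4 has {H,He,Li,Be,B,N}; column 2 has {H,He,Be,B,N} — only C is left for (r4,c2).
row 5 has {H,He,Be,B,C,N}; column 2 has {H,He,Be,B,C,N} — only Li is left for (r5,c2).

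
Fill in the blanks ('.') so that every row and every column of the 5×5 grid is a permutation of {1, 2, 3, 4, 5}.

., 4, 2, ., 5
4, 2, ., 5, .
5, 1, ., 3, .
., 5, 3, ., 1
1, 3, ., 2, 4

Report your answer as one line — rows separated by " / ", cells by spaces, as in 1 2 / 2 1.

3 4 2 1 5 / 4 2 1 5 3 / 5 1 4 3 2 / 2 5 3 4 1 / 1 3 5 2 4

row 1 has {2,4,5}; column 1 has {1,4,5} — only 3 is left for (r1,c1).
row 1 has {2,3,4,5}; column 4 has {2,3,5} — only 1 is left for (r1,c4).
row 2 has {2,4,5}; column 3 has {2,3} — only 1 is left for (r2,c3).
row 2 has {1,2,4,5}; column 5 has {1,4,5} — only 3 is left for (r2,c5).
row 3 has {1,3,5}; column 3 has {1,2,3} — only 4 is left for (r3,c3).
row 3 has {1,3,4,5}; column 5 has {1,3,4,5} — only 2 is left for (r3,c5).
row 4 has {1,3,5}; column 1 has {1,3,4,5} — only 2 is left for (r4,c1).
row 4 has {1,2,3,5}; column 4 has {1,2,3,5} — only 4 is left for (r4,c4).
row 5 has {1,2,3,4}; column 3 has {1,2,3,4} — only 5 is left for (r5,c3).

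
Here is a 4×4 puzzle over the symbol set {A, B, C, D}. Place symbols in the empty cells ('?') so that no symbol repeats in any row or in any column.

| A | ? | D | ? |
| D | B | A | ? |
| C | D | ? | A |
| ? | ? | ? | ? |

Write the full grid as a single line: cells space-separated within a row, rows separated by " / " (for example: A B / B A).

(r1,c2) = C
(r1,c4) = B
(r2,c4) = C
(r3,c3) = B
(r4,c1) = B
(r4,c2) = A
(r4,c3) = C
(r4,c4) = D

A C D B / D B A C / C D B A / B A C D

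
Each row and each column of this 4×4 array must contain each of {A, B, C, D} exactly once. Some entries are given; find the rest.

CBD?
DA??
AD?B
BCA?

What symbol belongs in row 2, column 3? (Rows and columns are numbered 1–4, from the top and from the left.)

B

row 1 has {B,C,D}; column 4 has {B} — only A is left for (r1,c4).
row 2 has {A,D}; column 4 has {A,B} — only C is left for (r2,c4).
row 3 has {A,B,D}; column 3 has {A,D} — only C is left for (r3,c3).
row 4 has {A,B,C}; column 4 has {A,B,C} — only D is left for (r4,c4).
row 2 has {A,C,D}; column 3 has {A,C,D} — only B is left for (r2,c3).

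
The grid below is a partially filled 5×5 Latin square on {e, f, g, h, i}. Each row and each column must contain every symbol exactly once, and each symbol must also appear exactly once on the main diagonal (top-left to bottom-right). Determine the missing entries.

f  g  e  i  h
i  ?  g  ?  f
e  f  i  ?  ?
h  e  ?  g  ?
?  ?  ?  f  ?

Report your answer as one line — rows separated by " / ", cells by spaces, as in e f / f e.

f g e i h / i h g e f / e f i h g / h e f g i / g i h f e

row 2 has {f,g,i}; column 2 has {e,f,g}; the diagonal has {f,g,i} — only h is left for (r2,c2).
row 2 has {f,g,h,i}; column 4 has {f,g,i} — only e is left for (r2,c4).
row 3 has {e,f,i}; column 4 has {e,f,g,i} — only h is left for (r3,c4).
row 3 has {e,f,h,i}; column 5 has {f,h} — only g is left for (r3,c5).
row 4 has {e,g,h}; column 3 has {e,g,i} — only f is left for (r4,c3).
row 4 has {e,f,g,h}; column 5 has {f,g,h} — only i is left for (r4,c5).
row 5 has {f}; column 1 has {e,f,h,i} — only g is left for (r5,c1).
row 5 has {f,g}; column 2 has {e,f,g,h} — only i is left for (r5,c2).
row 5 has {f,g,i}; column 3 has {e,f,g,i} — only h is left for (r5,c3).
row 5 has {f,g,h,i}; column 5 has {f,g,h,i}; the diagonal has {f,g,h,i} — only e is left for (r5,c5).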